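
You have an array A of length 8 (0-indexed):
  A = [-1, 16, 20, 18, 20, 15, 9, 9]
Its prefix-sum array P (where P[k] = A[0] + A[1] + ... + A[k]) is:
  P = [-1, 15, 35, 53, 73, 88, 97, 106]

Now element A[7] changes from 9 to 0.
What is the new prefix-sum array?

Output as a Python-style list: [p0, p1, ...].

Change: A[7] 9 -> 0, delta = -9
P[k] for k < 7: unchanged (A[7] not included)
P[k] for k >= 7: shift by delta = -9
  P[0] = -1 + 0 = -1
  P[1] = 15 + 0 = 15
  P[2] = 35 + 0 = 35
  P[3] = 53 + 0 = 53
  P[4] = 73 + 0 = 73
  P[5] = 88 + 0 = 88
  P[6] = 97 + 0 = 97
  P[7] = 106 + -9 = 97

Answer: [-1, 15, 35, 53, 73, 88, 97, 97]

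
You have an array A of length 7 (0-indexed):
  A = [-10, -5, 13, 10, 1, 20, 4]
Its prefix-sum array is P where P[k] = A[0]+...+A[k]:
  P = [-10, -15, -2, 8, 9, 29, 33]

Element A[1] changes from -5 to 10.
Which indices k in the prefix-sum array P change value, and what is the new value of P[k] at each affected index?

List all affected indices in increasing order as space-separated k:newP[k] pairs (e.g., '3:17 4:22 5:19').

Answer: 1:0 2:13 3:23 4:24 5:44 6:48

Derivation:
P[k] = A[0] + ... + A[k]
P[k] includes A[1] iff k >= 1
Affected indices: 1, 2, ..., 6; delta = 15
  P[1]: -15 + 15 = 0
  P[2]: -2 + 15 = 13
  P[3]: 8 + 15 = 23
  P[4]: 9 + 15 = 24
  P[5]: 29 + 15 = 44
  P[6]: 33 + 15 = 48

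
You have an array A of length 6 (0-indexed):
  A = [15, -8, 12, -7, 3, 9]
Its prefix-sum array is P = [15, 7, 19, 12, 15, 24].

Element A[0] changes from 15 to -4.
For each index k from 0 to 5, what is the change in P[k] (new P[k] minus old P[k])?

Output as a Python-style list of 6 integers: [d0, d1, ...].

Element change: A[0] 15 -> -4, delta = -19
For k < 0: P[k] unchanged, delta_P[k] = 0
For k >= 0: P[k] shifts by exactly -19
Delta array: [-19, -19, -19, -19, -19, -19]

Answer: [-19, -19, -19, -19, -19, -19]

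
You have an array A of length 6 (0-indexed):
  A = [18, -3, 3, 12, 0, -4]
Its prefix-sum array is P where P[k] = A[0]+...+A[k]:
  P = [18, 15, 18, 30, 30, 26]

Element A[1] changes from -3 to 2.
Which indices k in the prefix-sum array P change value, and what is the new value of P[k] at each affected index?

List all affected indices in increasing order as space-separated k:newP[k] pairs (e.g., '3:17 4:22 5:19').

P[k] = A[0] + ... + A[k]
P[k] includes A[1] iff k >= 1
Affected indices: 1, 2, ..., 5; delta = 5
  P[1]: 15 + 5 = 20
  P[2]: 18 + 5 = 23
  P[3]: 30 + 5 = 35
  P[4]: 30 + 5 = 35
  P[5]: 26 + 5 = 31

Answer: 1:20 2:23 3:35 4:35 5:31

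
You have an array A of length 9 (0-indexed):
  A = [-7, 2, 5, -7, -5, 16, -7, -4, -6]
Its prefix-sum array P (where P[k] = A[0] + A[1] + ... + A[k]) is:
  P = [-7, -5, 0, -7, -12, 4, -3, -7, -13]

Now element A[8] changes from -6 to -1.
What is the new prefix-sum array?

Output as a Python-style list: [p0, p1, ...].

Answer: [-7, -5, 0, -7, -12, 4, -3, -7, -8]

Derivation:
Change: A[8] -6 -> -1, delta = 5
P[k] for k < 8: unchanged (A[8] not included)
P[k] for k >= 8: shift by delta = 5
  P[0] = -7 + 0 = -7
  P[1] = -5 + 0 = -5
  P[2] = 0 + 0 = 0
  P[3] = -7 + 0 = -7
  P[4] = -12 + 0 = -12
  P[5] = 4 + 0 = 4
  P[6] = -3 + 0 = -3
  P[7] = -7 + 0 = -7
  P[8] = -13 + 5 = -8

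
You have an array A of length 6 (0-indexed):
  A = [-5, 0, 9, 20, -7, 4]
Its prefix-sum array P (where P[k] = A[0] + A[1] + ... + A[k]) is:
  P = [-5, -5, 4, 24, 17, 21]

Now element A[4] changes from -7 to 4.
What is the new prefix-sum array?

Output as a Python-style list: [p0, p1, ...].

Change: A[4] -7 -> 4, delta = 11
P[k] for k < 4: unchanged (A[4] not included)
P[k] for k >= 4: shift by delta = 11
  P[0] = -5 + 0 = -5
  P[1] = -5 + 0 = -5
  P[2] = 4 + 0 = 4
  P[3] = 24 + 0 = 24
  P[4] = 17 + 11 = 28
  P[5] = 21 + 11 = 32

Answer: [-5, -5, 4, 24, 28, 32]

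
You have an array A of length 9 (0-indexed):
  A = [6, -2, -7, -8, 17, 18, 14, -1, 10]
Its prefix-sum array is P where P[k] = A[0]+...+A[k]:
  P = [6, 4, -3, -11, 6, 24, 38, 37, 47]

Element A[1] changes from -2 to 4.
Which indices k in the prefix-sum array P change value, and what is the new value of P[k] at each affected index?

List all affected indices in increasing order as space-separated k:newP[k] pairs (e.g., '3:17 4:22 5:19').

P[k] = A[0] + ... + A[k]
P[k] includes A[1] iff k >= 1
Affected indices: 1, 2, ..., 8; delta = 6
  P[1]: 4 + 6 = 10
  P[2]: -3 + 6 = 3
  P[3]: -11 + 6 = -5
  P[4]: 6 + 6 = 12
  P[5]: 24 + 6 = 30
  P[6]: 38 + 6 = 44
  P[7]: 37 + 6 = 43
  P[8]: 47 + 6 = 53

Answer: 1:10 2:3 3:-5 4:12 5:30 6:44 7:43 8:53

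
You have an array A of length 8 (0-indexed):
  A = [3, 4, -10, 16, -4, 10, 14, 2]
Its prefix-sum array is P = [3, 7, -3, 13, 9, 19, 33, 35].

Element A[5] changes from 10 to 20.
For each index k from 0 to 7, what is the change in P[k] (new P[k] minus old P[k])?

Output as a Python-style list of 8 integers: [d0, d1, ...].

Answer: [0, 0, 0, 0, 0, 10, 10, 10]

Derivation:
Element change: A[5] 10 -> 20, delta = 10
For k < 5: P[k] unchanged, delta_P[k] = 0
For k >= 5: P[k] shifts by exactly 10
Delta array: [0, 0, 0, 0, 0, 10, 10, 10]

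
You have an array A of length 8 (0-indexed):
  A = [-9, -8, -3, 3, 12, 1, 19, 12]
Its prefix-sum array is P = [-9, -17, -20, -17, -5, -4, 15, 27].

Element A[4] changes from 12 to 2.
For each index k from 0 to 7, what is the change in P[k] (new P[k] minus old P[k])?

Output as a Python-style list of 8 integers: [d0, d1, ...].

Answer: [0, 0, 0, 0, -10, -10, -10, -10]

Derivation:
Element change: A[4] 12 -> 2, delta = -10
For k < 4: P[k] unchanged, delta_P[k] = 0
For k >= 4: P[k] shifts by exactly -10
Delta array: [0, 0, 0, 0, -10, -10, -10, -10]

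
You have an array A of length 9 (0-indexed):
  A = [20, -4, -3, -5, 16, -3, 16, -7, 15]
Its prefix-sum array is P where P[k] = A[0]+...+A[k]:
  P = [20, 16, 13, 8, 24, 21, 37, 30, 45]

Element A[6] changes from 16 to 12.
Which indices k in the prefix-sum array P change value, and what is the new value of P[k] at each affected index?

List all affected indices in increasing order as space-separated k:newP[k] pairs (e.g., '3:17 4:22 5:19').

Answer: 6:33 7:26 8:41

Derivation:
P[k] = A[0] + ... + A[k]
P[k] includes A[6] iff k >= 6
Affected indices: 6, 7, ..., 8; delta = -4
  P[6]: 37 + -4 = 33
  P[7]: 30 + -4 = 26
  P[8]: 45 + -4 = 41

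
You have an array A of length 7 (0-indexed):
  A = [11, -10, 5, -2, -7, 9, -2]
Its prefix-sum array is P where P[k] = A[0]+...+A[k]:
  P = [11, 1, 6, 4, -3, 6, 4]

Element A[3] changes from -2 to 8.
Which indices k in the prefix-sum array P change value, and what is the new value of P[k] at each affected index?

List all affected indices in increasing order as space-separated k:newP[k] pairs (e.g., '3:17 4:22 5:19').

P[k] = A[0] + ... + A[k]
P[k] includes A[3] iff k >= 3
Affected indices: 3, 4, ..., 6; delta = 10
  P[3]: 4 + 10 = 14
  P[4]: -3 + 10 = 7
  P[5]: 6 + 10 = 16
  P[6]: 4 + 10 = 14

Answer: 3:14 4:7 5:16 6:14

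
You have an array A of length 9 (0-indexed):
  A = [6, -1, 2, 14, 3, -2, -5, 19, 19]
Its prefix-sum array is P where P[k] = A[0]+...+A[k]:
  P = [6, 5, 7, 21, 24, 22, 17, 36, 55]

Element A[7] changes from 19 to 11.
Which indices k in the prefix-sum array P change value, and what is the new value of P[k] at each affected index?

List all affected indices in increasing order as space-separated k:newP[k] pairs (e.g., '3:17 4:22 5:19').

Answer: 7:28 8:47

Derivation:
P[k] = A[0] + ... + A[k]
P[k] includes A[7] iff k >= 7
Affected indices: 7, 8, ..., 8; delta = -8
  P[7]: 36 + -8 = 28
  P[8]: 55 + -8 = 47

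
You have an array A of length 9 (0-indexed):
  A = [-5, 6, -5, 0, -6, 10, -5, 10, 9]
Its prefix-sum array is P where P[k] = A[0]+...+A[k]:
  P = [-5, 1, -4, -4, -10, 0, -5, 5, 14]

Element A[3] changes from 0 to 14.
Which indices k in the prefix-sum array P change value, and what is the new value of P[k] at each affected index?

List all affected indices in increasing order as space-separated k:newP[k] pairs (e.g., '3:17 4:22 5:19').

Answer: 3:10 4:4 5:14 6:9 7:19 8:28

Derivation:
P[k] = A[0] + ... + A[k]
P[k] includes A[3] iff k >= 3
Affected indices: 3, 4, ..., 8; delta = 14
  P[3]: -4 + 14 = 10
  P[4]: -10 + 14 = 4
  P[5]: 0 + 14 = 14
  P[6]: -5 + 14 = 9
  P[7]: 5 + 14 = 19
  P[8]: 14 + 14 = 28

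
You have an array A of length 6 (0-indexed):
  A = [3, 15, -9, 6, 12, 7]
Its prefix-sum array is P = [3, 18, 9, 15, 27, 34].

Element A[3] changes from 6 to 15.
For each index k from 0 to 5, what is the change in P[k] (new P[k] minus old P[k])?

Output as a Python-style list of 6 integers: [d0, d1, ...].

Element change: A[3] 6 -> 15, delta = 9
For k < 3: P[k] unchanged, delta_P[k] = 0
For k >= 3: P[k] shifts by exactly 9
Delta array: [0, 0, 0, 9, 9, 9]

Answer: [0, 0, 0, 9, 9, 9]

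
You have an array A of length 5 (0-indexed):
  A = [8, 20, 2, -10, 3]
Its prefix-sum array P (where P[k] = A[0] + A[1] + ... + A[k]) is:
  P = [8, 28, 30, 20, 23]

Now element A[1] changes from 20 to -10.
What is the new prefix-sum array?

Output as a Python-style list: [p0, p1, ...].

Change: A[1] 20 -> -10, delta = -30
P[k] for k < 1: unchanged (A[1] not included)
P[k] for k >= 1: shift by delta = -30
  P[0] = 8 + 0 = 8
  P[1] = 28 + -30 = -2
  P[2] = 30 + -30 = 0
  P[3] = 20 + -30 = -10
  P[4] = 23 + -30 = -7

Answer: [8, -2, 0, -10, -7]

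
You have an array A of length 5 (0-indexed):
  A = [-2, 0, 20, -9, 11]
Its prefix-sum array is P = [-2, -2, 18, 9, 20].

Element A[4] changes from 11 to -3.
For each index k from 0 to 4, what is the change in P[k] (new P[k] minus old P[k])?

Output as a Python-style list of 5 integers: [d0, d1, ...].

Answer: [0, 0, 0, 0, -14]

Derivation:
Element change: A[4] 11 -> -3, delta = -14
For k < 4: P[k] unchanged, delta_P[k] = 0
For k >= 4: P[k] shifts by exactly -14
Delta array: [0, 0, 0, 0, -14]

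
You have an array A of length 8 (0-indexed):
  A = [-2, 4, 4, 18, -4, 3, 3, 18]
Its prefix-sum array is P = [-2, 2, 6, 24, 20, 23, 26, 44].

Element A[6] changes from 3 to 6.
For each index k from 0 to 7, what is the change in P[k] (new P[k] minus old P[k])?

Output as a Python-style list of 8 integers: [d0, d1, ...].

Answer: [0, 0, 0, 0, 0, 0, 3, 3]

Derivation:
Element change: A[6] 3 -> 6, delta = 3
For k < 6: P[k] unchanged, delta_P[k] = 0
For k >= 6: P[k] shifts by exactly 3
Delta array: [0, 0, 0, 0, 0, 0, 3, 3]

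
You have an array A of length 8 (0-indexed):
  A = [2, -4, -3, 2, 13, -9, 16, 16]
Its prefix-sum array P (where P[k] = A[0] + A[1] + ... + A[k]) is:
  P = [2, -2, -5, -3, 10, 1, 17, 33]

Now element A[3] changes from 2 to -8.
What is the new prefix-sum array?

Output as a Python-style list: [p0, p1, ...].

Answer: [2, -2, -5, -13, 0, -9, 7, 23]

Derivation:
Change: A[3] 2 -> -8, delta = -10
P[k] for k < 3: unchanged (A[3] not included)
P[k] for k >= 3: shift by delta = -10
  P[0] = 2 + 0 = 2
  P[1] = -2 + 0 = -2
  P[2] = -5 + 0 = -5
  P[3] = -3 + -10 = -13
  P[4] = 10 + -10 = 0
  P[5] = 1 + -10 = -9
  P[6] = 17 + -10 = 7
  P[7] = 33 + -10 = 23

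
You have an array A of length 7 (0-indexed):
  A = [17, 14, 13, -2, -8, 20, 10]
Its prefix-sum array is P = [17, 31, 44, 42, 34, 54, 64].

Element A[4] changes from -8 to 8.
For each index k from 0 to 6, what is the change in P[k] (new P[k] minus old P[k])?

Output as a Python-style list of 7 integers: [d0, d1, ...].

Element change: A[4] -8 -> 8, delta = 16
For k < 4: P[k] unchanged, delta_P[k] = 0
For k >= 4: P[k] shifts by exactly 16
Delta array: [0, 0, 0, 0, 16, 16, 16]

Answer: [0, 0, 0, 0, 16, 16, 16]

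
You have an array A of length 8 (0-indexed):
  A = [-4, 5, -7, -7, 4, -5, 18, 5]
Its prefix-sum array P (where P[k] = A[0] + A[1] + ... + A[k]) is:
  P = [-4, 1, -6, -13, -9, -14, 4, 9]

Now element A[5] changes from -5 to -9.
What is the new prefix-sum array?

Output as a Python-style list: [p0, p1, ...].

Change: A[5] -5 -> -9, delta = -4
P[k] for k < 5: unchanged (A[5] not included)
P[k] for k >= 5: shift by delta = -4
  P[0] = -4 + 0 = -4
  P[1] = 1 + 0 = 1
  P[2] = -6 + 0 = -6
  P[3] = -13 + 0 = -13
  P[4] = -9 + 0 = -9
  P[5] = -14 + -4 = -18
  P[6] = 4 + -4 = 0
  P[7] = 9 + -4 = 5

Answer: [-4, 1, -6, -13, -9, -18, 0, 5]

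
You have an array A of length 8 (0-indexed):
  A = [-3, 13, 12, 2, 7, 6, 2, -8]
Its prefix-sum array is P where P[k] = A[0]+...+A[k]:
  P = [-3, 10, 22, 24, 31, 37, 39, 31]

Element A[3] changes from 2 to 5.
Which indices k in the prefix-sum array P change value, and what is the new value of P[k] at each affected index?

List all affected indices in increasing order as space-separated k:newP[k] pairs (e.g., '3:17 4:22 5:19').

Answer: 3:27 4:34 5:40 6:42 7:34

Derivation:
P[k] = A[0] + ... + A[k]
P[k] includes A[3] iff k >= 3
Affected indices: 3, 4, ..., 7; delta = 3
  P[3]: 24 + 3 = 27
  P[4]: 31 + 3 = 34
  P[5]: 37 + 3 = 40
  P[6]: 39 + 3 = 42
  P[7]: 31 + 3 = 34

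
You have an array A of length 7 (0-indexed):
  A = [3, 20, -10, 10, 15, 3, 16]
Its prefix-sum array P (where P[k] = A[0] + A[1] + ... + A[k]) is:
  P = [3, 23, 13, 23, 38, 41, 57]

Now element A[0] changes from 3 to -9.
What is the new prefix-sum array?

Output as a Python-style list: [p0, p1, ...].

Change: A[0] 3 -> -9, delta = -12
P[k] for k < 0: unchanged (A[0] not included)
P[k] for k >= 0: shift by delta = -12
  P[0] = 3 + -12 = -9
  P[1] = 23 + -12 = 11
  P[2] = 13 + -12 = 1
  P[3] = 23 + -12 = 11
  P[4] = 38 + -12 = 26
  P[5] = 41 + -12 = 29
  P[6] = 57 + -12 = 45

Answer: [-9, 11, 1, 11, 26, 29, 45]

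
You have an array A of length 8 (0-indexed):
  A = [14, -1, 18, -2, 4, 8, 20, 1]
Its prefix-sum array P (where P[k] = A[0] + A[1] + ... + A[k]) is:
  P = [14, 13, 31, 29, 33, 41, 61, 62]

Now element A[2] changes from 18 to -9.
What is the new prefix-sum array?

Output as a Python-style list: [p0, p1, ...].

Answer: [14, 13, 4, 2, 6, 14, 34, 35]

Derivation:
Change: A[2] 18 -> -9, delta = -27
P[k] for k < 2: unchanged (A[2] not included)
P[k] for k >= 2: shift by delta = -27
  P[0] = 14 + 0 = 14
  P[1] = 13 + 0 = 13
  P[2] = 31 + -27 = 4
  P[3] = 29 + -27 = 2
  P[4] = 33 + -27 = 6
  P[5] = 41 + -27 = 14
  P[6] = 61 + -27 = 34
  P[7] = 62 + -27 = 35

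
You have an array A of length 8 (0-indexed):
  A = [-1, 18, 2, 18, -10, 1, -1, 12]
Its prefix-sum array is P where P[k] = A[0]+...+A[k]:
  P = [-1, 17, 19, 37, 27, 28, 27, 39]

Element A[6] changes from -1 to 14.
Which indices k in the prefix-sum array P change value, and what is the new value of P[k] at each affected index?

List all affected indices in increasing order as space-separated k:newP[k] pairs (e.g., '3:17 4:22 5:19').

P[k] = A[0] + ... + A[k]
P[k] includes A[6] iff k >= 6
Affected indices: 6, 7, ..., 7; delta = 15
  P[6]: 27 + 15 = 42
  P[7]: 39 + 15 = 54

Answer: 6:42 7:54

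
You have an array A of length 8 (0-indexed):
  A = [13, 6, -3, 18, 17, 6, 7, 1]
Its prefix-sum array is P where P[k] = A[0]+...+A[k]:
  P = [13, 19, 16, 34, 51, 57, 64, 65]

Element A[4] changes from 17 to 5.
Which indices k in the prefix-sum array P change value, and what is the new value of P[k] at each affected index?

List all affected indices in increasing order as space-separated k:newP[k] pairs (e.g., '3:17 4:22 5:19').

P[k] = A[0] + ... + A[k]
P[k] includes A[4] iff k >= 4
Affected indices: 4, 5, ..., 7; delta = -12
  P[4]: 51 + -12 = 39
  P[5]: 57 + -12 = 45
  P[6]: 64 + -12 = 52
  P[7]: 65 + -12 = 53

Answer: 4:39 5:45 6:52 7:53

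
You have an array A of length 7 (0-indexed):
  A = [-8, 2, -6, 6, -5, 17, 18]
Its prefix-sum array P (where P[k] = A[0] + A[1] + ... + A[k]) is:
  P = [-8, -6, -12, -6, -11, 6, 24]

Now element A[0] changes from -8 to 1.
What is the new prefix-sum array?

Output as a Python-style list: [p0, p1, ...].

Change: A[0] -8 -> 1, delta = 9
P[k] for k < 0: unchanged (A[0] not included)
P[k] for k >= 0: shift by delta = 9
  P[0] = -8 + 9 = 1
  P[1] = -6 + 9 = 3
  P[2] = -12 + 9 = -3
  P[3] = -6 + 9 = 3
  P[4] = -11 + 9 = -2
  P[5] = 6 + 9 = 15
  P[6] = 24 + 9 = 33

Answer: [1, 3, -3, 3, -2, 15, 33]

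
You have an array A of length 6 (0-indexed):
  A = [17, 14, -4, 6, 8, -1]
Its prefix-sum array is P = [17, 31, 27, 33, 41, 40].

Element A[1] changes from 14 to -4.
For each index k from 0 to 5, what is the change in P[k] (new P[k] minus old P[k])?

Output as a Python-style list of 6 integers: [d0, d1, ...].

Answer: [0, -18, -18, -18, -18, -18]

Derivation:
Element change: A[1] 14 -> -4, delta = -18
For k < 1: P[k] unchanged, delta_P[k] = 0
For k >= 1: P[k] shifts by exactly -18
Delta array: [0, -18, -18, -18, -18, -18]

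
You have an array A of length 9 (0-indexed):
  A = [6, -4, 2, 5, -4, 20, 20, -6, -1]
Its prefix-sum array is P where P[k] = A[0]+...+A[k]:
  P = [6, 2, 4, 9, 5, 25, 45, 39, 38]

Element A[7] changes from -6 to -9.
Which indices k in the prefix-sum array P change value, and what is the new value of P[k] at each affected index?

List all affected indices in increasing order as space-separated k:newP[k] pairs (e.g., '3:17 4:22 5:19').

P[k] = A[0] + ... + A[k]
P[k] includes A[7] iff k >= 7
Affected indices: 7, 8, ..., 8; delta = -3
  P[7]: 39 + -3 = 36
  P[8]: 38 + -3 = 35

Answer: 7:36 8:35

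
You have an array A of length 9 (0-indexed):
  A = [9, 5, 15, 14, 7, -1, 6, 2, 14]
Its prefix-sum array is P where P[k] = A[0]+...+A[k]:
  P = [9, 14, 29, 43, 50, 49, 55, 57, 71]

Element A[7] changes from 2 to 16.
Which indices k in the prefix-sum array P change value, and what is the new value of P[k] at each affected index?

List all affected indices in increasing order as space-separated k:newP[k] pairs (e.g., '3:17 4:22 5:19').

Answer: 7:71 8:85

Derivation:
P[k] = A[0] + ... + A[k]
P[k] includes A[7] iff k >= 7
Affected indices: 7, 8, ..., 8; delta = 14
  P[7]: 57 + 14 = 71
  P[8]: 71 + 14 = 85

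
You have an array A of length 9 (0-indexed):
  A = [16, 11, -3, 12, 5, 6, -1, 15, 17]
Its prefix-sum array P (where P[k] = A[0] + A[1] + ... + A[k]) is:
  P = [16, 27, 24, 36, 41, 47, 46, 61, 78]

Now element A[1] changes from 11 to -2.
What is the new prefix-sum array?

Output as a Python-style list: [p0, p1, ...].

Answer: [16, 14, 11, 23, 28, 34, 33, 48, 65]

Derivation:
Change: A[1] 11 -> -2, delta = -13
P[k] for k < 1: unchanged (A[1] not included)
P[k] for k >= 1: shift by delta = -13
  P[0] = 16 + 0 = 16
  P[1] = 27 + -13 = 14
  P[2] = 24 + -13 = 11
  P[3] = 36 + -13 = 23
  P[4] = 41 + -13 = 28
  P[5] = 47 + -13 = 34
  P[6] = 46 + -13 = 33
  P[7] = 61 + -13 = 48
  P[8] = 78 + -13 = 65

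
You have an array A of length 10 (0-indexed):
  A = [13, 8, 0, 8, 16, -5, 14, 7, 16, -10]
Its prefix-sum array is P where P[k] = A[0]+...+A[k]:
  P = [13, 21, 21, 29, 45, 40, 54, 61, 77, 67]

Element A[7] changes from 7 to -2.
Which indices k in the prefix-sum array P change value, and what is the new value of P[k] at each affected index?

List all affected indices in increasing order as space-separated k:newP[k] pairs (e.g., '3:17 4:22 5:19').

Answer: 7:52 8:68 9:58

Derivation:
P[k] = A[0] + ... + A[k]
P[k] includes A[7] iff k >= 7
Affected indices: 7, 8, ..., 9; delta = -9
  P[7]: 61 + -9 = 52
  P[8]: 77 + -9 = 68
  P[9]: 67 + -9 = 58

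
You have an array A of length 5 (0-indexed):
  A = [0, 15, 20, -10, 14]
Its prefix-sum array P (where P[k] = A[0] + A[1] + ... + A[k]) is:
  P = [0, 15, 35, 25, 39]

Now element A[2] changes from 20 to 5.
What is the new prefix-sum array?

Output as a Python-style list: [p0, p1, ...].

Answer: [0, 15, 20, 10, 24]

Derivation:
Change: A[2] 20 -> 5, delta = -15
P[k] for k < 2: unchanged (A[2] not included)
P[k] for k >= 2: shift by delta = -15
  P[0] = 0 + 0 = 0
  P[1] = 15 + 0 = 15
  P[2] = 35 + -15 = 20
  P[3] = 25 + -15 = 10
  P[4] = 39 + -15 = 24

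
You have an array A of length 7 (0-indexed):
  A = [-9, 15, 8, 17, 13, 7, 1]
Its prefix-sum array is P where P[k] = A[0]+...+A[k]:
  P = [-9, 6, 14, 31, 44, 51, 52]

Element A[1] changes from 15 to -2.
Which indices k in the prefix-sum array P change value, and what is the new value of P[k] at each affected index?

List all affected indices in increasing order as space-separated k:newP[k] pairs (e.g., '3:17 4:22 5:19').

P[k] = A[0] + ... + A[k]
P[k] includes A[1] iff k >= 1
Affected indices: 1, 2, ..., 6; delta = -17
  P[1]: 6 + -17 = -11
  P[2]: 14 + -17 = -3
  P[3]: 31 + -17 = 14
  P[4]: 44 + -17 = 27
  P[5]: 51 + -17 = 34
  P[6]: 52 + -17 = 35

Answer: 1:-11 2:-3 3:14 4:27 5:34 6:35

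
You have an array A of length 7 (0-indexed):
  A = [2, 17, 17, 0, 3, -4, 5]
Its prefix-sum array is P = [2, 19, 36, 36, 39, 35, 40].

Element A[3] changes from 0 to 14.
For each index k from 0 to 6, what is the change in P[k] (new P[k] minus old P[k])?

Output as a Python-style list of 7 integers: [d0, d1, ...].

Element change: A[3] 0 -> 14, delta = 14
For k < 3: P[k] unchanged, delta_P[k] = 0
For k >= 3: P[k] shifts by exactly 14
Delta array: [0, 0, 0, 14, 14, 14, 14]

Answer: [0, 0, 0, 14, 14, 14, 14]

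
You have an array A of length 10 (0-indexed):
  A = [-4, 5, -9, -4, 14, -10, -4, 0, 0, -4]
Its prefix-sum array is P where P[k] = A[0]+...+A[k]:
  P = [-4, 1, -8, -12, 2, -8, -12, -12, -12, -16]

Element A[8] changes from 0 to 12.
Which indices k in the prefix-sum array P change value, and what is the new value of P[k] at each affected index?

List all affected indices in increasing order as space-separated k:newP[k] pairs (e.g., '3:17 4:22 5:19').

P[k] = A[0] + ... + A[k]
P[k] includes A[8] iff k >= 8
Affected indices: 8, 9, ..., 9; delta = 12
  P[8]: -12 + 12 = 0
  P[9]: -16 + 12 = -4

Answer: 8:0 9:-4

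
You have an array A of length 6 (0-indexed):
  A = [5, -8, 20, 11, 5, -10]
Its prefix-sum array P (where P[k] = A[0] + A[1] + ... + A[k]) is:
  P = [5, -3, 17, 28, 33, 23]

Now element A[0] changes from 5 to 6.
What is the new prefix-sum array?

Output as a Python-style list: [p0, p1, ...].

Answer: [6, -2, 18, 29, 34, 24]

Derivation:
Change: A[0] 5 -> 6, delta = 1
P[k] for k < 0: unchanged (A[0] not included)
P[k] for k >= 0: shift by delta = 1
  P[0] = 5 + 1 = 6
  P[1] = -3 + 1 = -2
  P[2] = 17 + 1 = 18
  P[3] = 28 + 1 = 29
  P[4] = 33 + 1 = 34
  P[5] = 23 + 1 = 24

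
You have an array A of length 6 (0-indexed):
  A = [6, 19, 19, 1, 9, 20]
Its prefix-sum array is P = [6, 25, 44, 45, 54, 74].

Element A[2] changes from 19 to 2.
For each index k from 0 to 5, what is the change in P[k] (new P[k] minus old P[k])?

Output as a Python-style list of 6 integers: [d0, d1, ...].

Answer: [0, 0, -17, -17, -17, -17]

Derivation:
Element change: A[2] 19 -> 2, delta = -17
For k < 2: P[k] unchanged, delta_P[k] = 0
For k >= 2: P[k] shifts by exactly -17
Delta array: [0, 0, -17, -17, -17, -17]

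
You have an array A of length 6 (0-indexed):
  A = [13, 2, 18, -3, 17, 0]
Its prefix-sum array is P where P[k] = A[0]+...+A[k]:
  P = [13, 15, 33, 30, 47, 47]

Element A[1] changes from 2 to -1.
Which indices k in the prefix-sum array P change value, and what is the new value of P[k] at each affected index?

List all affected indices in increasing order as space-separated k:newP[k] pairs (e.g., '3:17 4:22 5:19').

Answer: 1:12 2:30 3:27 4:44 5:44

Derivation:
P[k] = A[0] + ... + A[k]
P[k] includes A[1] iff k >= 1
Affected indices: 1, 2, ..., 5; delta = -3
  P[1]: 15 + -3 = 12
  P[2]: 33 + -3 = 30
  P[3]: 30 + -3 = 27
  P[4]: 47 + -3 = 44
  P[5]: 47 + -3 = 44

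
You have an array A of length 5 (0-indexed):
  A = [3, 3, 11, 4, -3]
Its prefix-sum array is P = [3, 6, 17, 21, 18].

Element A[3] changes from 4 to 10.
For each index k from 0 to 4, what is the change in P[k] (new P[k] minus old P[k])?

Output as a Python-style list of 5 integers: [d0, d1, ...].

Element change: A[3] 4 -> 10, delta = 6
For k < 3: P[k] unchanged, delta_P[k] = 0
For k >= 3: P[k] shifts by exactly 6
Delta array: [0, 0, 0, 6, 6]

Answer: [0, 0, 0, 6, 6]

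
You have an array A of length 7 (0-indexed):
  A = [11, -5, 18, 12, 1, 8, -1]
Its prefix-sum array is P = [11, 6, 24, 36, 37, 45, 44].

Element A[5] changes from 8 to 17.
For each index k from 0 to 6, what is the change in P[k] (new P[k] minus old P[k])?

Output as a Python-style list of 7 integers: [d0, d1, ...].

Answer: [0, 0, 0, 0, 0, 9, 9]

Derivation:
Element change: A[5] 8 -> 17, delta = 9
For k < 5: P[k] unchanged, delta_P[k] = 0
For k >= 5: P[k] shifts by exactly 9
Delta array: [0, 0, 0, 0, 0, 9, 9]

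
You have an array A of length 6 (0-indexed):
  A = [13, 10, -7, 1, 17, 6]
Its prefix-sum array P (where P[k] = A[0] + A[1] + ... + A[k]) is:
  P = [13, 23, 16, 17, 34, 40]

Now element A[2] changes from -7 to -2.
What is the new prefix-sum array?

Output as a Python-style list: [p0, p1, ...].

Change: A[2] -7 -> -2, delta = 5
P[k] for k < 2: unchanged (A[2] not included)
P[k] for k >= 2: shift by delta = 5
  P[0] = 13 + 0 = 13
  P[1] = 23 + 0 = 23
  P[2] = 16 + 5 = 21
  P[3] = 17 + 5 = 22
  P[4] = 34 + 5 = 39
  P[5] = 40 + 5 = 45

Answer: [13, 23, 21, 22, 39, 45]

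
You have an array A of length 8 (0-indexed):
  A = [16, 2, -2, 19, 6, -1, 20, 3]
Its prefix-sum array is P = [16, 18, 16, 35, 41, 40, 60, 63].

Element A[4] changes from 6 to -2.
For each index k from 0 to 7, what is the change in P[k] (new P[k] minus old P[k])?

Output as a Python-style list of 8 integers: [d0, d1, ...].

Element change: A[4] 6 -> -2, delta = -8
For k < 4: P[k] unchanged, delta_P[k] = 0
For k >= 4: P[k] shifts by exactly -8
Delta array: [0, 0, 0, 0, -8, -8, -8, -8]

Answer: [0, 0, 0, 0, -8, -8, -8, -8]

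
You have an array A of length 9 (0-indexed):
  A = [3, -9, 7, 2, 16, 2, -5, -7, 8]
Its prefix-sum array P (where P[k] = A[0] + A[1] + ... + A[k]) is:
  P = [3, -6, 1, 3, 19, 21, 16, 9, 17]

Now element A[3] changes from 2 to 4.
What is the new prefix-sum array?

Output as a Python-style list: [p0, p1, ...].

Answer: [3, -6, 1, 5, 21, 23, 18, 11, 19]

Derivation:
Change: A[3] 2 -> 4, delta = 2
P[k] for k < 3: unchanged (A[3] not included)
P[k] for k >= 3: shift by delta = 2
  P[0] = 3 + 0 = 3
  P[1] = -6 + 0 = -6
  P[2] = 1 + 0 = 1
  P[3] = 3 + 2 = 5
  P[4] = 19 + 2 = 21
  P[5] = 21 + 2 = 23
  P[6] = 16 + 2 = 18
  P[7] = 9 + 2 = 11
  P[8] = 17 + 2 = 19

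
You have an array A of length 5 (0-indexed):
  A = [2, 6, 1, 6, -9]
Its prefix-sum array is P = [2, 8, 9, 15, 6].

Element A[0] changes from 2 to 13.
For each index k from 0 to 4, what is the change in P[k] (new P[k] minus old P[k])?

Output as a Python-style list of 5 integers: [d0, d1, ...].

Answer: [11, 11, 11, 11, 11]

Derivation:
Element change: A[0] 2 -> 13, delta = 11
For k < 0: P[k] unchanged, delta_P[k] = 0
For k >= 0: P[k] shifts by exactly 11
Delta array: [11, 11, 11, 11, 11]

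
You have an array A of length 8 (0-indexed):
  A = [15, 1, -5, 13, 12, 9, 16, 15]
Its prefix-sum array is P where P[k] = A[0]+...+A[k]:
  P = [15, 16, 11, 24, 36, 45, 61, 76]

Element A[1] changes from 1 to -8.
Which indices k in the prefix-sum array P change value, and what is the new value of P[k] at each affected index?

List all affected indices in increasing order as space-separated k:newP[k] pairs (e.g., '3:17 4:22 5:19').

Answer: 1:7 2:2 3:15 4:27 5:36 6:52 7:67

Derivation:
P[k] = A[0] + ... + A[k]
P[k] includes A[1] iff k >= 1
Affected indices: 1, 2, ..., 7; delta = -9
  P[1]: 16 + -9 = 7
  P[2]: 11 + -9 = 2
  P[3]: 24 + -9 = 15
  P[4]: 36 + -9 = 27
  P[5]: 45 + -9 = 36
  P[6]: 61 + -9 = 52
  P[7]: 76 + -9 = 67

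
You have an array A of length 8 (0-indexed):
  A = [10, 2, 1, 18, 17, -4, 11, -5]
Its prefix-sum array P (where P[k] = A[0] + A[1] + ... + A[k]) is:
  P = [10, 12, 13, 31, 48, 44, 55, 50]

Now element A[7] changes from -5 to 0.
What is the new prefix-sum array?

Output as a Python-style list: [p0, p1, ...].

Answer: [10, 12, 13, 31, 48, 44, 55, 55]

Derivation:
Change: A[7] -5 -> 0, delta = 5
P[k] for k < 7: unchanged (A[7] not included)
P[k] for k >= 7: shift by delta = 5
  P[0] = 10 + 0 = 10
  P[1] = 12 + 0 = 12
  P[2] = 13 + 0 = 13
  P[3] = 31 + 0 = 31
  P[4] = 48 + 0 = 48
  P[5] = 44 + 0 = 44
  P[6] = 55 + 0 = 55
  P[7] = 50 + 5 = 55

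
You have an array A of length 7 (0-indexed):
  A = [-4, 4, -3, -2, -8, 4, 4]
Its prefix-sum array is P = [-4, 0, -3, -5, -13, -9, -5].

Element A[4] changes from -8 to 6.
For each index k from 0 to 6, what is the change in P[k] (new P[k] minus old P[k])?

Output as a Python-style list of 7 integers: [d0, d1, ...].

Answer: [0, 0, 0, 0, 14, 14, 14]

Derivation:
Element change: A[4] -8 -> 6, delta = 14
For k < 4: P[k] unchanged, delta_P[k] = 0
For k >= 4: P[k] shifts by exactly 14
Delta array: [0, 0, 0, 0, 14, 14, 14]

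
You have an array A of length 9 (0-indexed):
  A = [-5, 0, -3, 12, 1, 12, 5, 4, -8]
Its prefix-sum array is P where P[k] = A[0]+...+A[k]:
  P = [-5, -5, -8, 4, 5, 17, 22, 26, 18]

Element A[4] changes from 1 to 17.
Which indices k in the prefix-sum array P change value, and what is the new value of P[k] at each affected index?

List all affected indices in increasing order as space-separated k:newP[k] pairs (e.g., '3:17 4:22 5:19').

P[k] = A[0] + ... + A[k]
P[k] includes A[4] iff k >= 4
Affected indices: 4, 5, ..., 8; delta = 16
  P[4]: 5 + 16 = 21
  P[5]: 17 + 16 = 33
  P[6]: 22 + 16 = 38
  P[7]: 26 + 16 = 42
  P[8]: 18 + 16 = 34

Answer: 4:21 5:33 6:38 7:42 8:34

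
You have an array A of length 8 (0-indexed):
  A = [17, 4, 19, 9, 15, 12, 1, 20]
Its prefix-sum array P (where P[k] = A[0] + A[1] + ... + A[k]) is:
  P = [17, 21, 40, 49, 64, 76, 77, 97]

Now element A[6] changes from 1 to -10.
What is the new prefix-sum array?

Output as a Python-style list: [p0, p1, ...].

Change: A[6] 1 -> -10, delta = -11
P[k] for k < 6: unchanged (A[6] not included)
P[k] for k >= 6: shift by delta = -11
  P[0] = 17 + 0 = 17
  P[1] = 21 + 0 = 21
  P[2] = 40 + 0 = 40
  P[3] = 49 + 0 = 49
  P[4] = 64 + 0 = 64
  P[5] = 76 + 0 = 76
  P[6] = 77 + -11 = 66
  P[7] = 97 + -11 = 86

Answer: [17, 21, 40, 49, 64, 76, 66, 86]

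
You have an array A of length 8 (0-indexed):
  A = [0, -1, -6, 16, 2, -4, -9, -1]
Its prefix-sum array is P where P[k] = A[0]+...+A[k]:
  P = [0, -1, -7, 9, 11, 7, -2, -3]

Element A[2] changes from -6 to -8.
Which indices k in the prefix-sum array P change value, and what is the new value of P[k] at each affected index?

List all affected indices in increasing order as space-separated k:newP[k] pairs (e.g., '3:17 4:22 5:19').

P[k] = A[0] + ... + A[k]
P[k] includes A[2] iff k >= 2
Affected indices: 2, 3, ..., 7; delta = -2
  P[2]: -7 + -2 = -9
  P[3]: 9 + -2 = 7
  P[4]: 11 + -2 = 9
  P[5]: 7 + -2 = 5
  P[6]: -2 + -2 = -4
  P[7]: -3 + -2 = -5

Answer: 2:-9 3:7 4:9 5:5 6:-4 7:-5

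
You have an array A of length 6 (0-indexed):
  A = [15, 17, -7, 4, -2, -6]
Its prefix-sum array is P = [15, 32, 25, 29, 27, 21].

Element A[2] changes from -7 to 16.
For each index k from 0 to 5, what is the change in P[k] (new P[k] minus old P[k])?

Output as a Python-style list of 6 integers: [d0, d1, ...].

Answer: [0, 0, 23, 23, 23, 23]

Derivation:
Element change: A[2] -7 -> 16, delta = 23
For k < 2: P[k] unchanged, delta_P[k] = 0
For k >= 2: P[k] shifts by exactly 23
Delta array: [0, 0, 23, 23, 23, 23]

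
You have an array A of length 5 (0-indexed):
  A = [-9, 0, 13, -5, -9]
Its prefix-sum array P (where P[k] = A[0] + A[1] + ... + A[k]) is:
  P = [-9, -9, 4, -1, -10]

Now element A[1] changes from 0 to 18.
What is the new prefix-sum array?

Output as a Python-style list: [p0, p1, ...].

Answer: [-9, 9, 22, 17, 8]

Derivation:
Change: A[1] 0 -> 18, delta = 18
P[k] for k < 1: unchanged (A[1] not included)
P[k] for k >= 1: shift by delta = 18
  P[0] = -9 + 0 = -9
  P[1] = -9 + 18 = 9
  P[2] = 4 + 18 = 22
  P[3] = -1 + 18 = 17
  P[4] = -10 + 18 = 8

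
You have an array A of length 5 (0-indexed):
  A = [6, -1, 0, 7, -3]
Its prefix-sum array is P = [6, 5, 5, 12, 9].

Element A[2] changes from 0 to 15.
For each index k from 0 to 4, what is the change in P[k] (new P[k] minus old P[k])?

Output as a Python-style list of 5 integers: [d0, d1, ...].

Element change: A[2] 0 -> 15, delta = 15
For k < 2: P[k] unchanged, delta_P[k] = 0
For k >= 2: P[k] shifts by exactly 15
Delta array: [0, 0, 15, 15, 15]

Answer: [0, 0, 15, 15, 15]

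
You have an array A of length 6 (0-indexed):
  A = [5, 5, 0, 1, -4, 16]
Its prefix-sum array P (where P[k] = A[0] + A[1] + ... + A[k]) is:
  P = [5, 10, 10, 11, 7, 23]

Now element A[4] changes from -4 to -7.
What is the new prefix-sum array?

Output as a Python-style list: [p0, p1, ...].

Answer: [5, 10, 10, 11, 4, 20]

Derivation:
Change: A[4] -4 -> -7, delta = -3
P[k] for k < 4: unchanged (A[4] not included)
P[k] for k >= 4: shift by delta = -3
  P[0] = 5 + 0 = 5
  P[1] = 10 + 0 = 10
  P[2] = 10 + 0 = 10
  P[3] = 11 + 0 = 11
  P[4] = 7 + -3 = 4
  P[5] = 23 + -3 = 20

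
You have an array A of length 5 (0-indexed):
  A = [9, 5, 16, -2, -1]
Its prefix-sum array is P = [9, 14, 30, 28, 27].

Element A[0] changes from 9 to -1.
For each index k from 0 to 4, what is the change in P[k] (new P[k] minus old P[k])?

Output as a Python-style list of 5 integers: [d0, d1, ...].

Answer: [-10, -10, -10, -10, -10]

Derivation:
Element change: A[0] 9 -> -1, delta = -10
For k < 0: P[k] unchanged, delta_P[k] = 0
For k >= 0: P[k] shifts by exactly -10
Delta array: [-10, -10, -10, -10, -10]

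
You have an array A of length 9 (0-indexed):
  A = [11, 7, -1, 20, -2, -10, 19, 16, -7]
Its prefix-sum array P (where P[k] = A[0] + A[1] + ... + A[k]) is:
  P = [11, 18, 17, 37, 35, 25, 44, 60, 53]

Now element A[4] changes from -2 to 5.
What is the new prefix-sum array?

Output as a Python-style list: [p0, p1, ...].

Answer: [11, 18, 17, 37, 42, 32, 51, 67, 60]

Derivation:
Change: A[4] -2 -> 5, delta = 7
P[k] for k < 4: unchanged (A[4] not included)
P[k] for k >= 4: shift by delta = 7
  P[0] = 11 + 0 = 11
  P[1] = 18 + 0 = 18
  P[2] = 17 + 0 = 17
  P[3] = 37 + 0 = 37
  P[4] = 35 + 7 = 42
  P[5] = 25 + 7 = 32
  P[6] = 44 + 7 = 51
  P[7] = 60 + 7 = 67
  P[8] = 53 + 7 = 60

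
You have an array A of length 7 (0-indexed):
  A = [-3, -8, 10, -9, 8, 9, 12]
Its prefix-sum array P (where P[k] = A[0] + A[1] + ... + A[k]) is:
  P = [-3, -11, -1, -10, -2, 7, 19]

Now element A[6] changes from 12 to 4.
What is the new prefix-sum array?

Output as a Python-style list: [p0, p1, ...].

Answer: [-3, -11, -1, -10, -2, 7, 11]

Derivation:
Change: A[6] 12 -> 4, delta = -8
P[k] for k < 6: unchanged (A[6] not included)
P[k] for k >= 6: shift by delta = -8
  P[0] = -3 + 0 = -3
  P[1] = -11 + 0 = -11
  P[2] = -1 + 0 = -1
  P[3] = -10 + 0 = -10
  P[4] = -2 + 0 = -2
  P[5] = 7 + 0 = 7
  P[6] = 19 + -8 = 11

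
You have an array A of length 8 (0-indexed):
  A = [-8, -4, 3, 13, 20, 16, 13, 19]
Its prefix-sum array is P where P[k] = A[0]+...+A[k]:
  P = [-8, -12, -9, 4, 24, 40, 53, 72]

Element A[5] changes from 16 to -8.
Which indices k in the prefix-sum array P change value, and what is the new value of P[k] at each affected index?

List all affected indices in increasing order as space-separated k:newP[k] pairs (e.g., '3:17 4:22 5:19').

P[k] = A[0] + ... + A[k]
P[k] includes A[5] iff k >= 5
Affected indices: 5, 6, ..., 7; delta = -24
  P[5]: 40 + -24 = 16
  P[6]: 53 + -24 = 29
  P[7]: 72 + -24 = 48

Answer: 5:16 6:29 7:48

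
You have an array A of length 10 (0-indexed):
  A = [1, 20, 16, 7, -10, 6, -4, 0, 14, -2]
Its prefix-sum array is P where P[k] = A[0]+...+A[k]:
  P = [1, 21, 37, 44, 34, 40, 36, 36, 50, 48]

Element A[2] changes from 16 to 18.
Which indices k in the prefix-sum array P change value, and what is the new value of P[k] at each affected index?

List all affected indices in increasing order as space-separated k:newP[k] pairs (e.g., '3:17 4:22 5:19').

Answer: 2:39 3:46 4:36 5:42 6:38 7:38 8:52 9:50

Derivation:
P[k] = A[0] + ... + A[k]
P[k] includes A[2] iff k >= 2
Affected indices: 2, 3, ..., 9; delta = 2
  P[2]: 37 + 2 = 39
  P[3]: 44 + 2 = 46
  P[4]: 34 + 2 = 36
  P[5]: 40 + 2 = 42
  P[6]: 36 + 2 = 38
  P[7]: 36 + 2 = 38
  P[8]: 50 + 2 = 52
  P[9]: 48 + 2 = 50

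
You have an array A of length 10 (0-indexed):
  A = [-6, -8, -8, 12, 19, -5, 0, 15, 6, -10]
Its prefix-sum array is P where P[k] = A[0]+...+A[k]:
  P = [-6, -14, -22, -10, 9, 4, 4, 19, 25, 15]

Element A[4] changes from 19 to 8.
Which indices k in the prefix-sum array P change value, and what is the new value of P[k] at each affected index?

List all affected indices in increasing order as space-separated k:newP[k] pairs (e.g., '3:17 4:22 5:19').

P[k] = A[0] + ... + A[k]
P[k] includes A[4] iff k >= 4
Affected indices: 4, 5, ..., 9; delta = -11
  P[4]: 9 + -11 = -2
  P[5]: 4 + -11 = -7
  P[6]: 4 + -11 = -7
  P[7]: 19 + -11 = 8
  P[8]: 25 + -11 = 14
  P[9]: 15 + -11 = 4

Answer: 4:-2 5:-7 6:-7 7:8 8:14 9:4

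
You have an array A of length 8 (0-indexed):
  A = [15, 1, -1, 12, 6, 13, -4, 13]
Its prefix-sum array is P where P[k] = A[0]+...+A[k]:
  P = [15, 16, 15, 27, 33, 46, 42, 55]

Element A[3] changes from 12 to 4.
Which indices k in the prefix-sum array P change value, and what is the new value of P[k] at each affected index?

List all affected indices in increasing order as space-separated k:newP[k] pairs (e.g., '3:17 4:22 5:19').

P[k] = A[0] + ... + A[k]
P[k] includes A[3] iff k >= 3
Affected indices: 3, 4, ..., 7; delta = -8
  P[3]: 27 + -8 = 19
  P[4]: 33 + -8 = 25
  P[5]: 46 + -8 = 38
  P[6]: 42 + -8 = 34
  P[7]: 55 + -8 = 47

Answer: 3:19 4:25 5:38 6:34 7:47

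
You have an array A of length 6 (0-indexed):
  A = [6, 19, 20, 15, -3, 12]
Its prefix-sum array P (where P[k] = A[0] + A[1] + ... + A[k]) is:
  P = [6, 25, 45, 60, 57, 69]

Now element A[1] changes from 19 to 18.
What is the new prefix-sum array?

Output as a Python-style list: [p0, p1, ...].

Answer: [6, 24, 44, 59, 56, 68]

Derivation:
Change: A[1] 19 -> 18, delta = -1
P[k] for k < 1: unchanged (A[1] not included)
P[k] for k >= 1: shift by delta = -1
  P[0] = 6 + 0 = 6
  P[1] = 25 + -1 = 24
  P[2] = 45 + -1 = 44
  P[3] = 60 + -1 = 59
  P[4] = 57 + -1 = 56
  P[5] = 69 + -1 = 68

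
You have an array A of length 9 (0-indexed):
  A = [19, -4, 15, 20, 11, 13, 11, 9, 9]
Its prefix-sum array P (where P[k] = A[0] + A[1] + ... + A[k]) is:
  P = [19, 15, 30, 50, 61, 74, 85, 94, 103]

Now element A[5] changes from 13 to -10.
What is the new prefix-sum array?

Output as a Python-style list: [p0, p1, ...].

Answer: [19, 15, 30, 50, 61, 51, 62, 71, 80]

Derivation:
Change: A[5] 13 -> -10, delta = -23
P[k] for k < 5: unchanged (A[5] not included)
P[k] for k >= 5: shift by delta = -23
  P[0] = 19 + 0 = 19
  P[1] = 15 + 0 = 15
  P[2] = 30 + 0 = 30
  P[3] = 50 + 0 = 50
  P[4] = 61 + 0 = 61
  P[5] = 74 + -23 = 51
  P[6] = 85 + -23 = 62
  P[7] = 94 + -23 = 71
  P[8] = 103 + -23 = 80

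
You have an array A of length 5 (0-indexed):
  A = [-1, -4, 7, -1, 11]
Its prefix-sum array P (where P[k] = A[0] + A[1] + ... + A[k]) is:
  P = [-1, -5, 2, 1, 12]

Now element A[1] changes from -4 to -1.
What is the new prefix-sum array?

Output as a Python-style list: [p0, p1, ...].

Change: A[1] -4 -> -1, delta = 3
P[k] for k < 1: unchanged (A[1] not included)
P[k] for k >= 1: shift by delta = 3
  P[0] = -1 + 0 = -1
  P[1] = -5 + 3 = -2
  P[2] = 2 + 3 = 5
  P[3] = 1 + 3 = 4
  P[4] = 12 + 3 = 15

Answer: [-1, -2, 5, 4, 15]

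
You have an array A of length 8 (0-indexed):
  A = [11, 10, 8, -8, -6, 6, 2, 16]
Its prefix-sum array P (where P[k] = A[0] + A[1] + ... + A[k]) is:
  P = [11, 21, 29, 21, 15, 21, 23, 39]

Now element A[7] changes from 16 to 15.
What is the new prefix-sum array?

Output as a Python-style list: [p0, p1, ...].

Answer: [11, 21, 29, 21, 15, 21, 23, 38]

Derivation:
Change: A[7] 16 -> 15, delta = -1
P[k] for k < 7: unchanged (A[7] not included)
P[k] for k >= 7: shift by delta = -1
  P[0] = 11 + 0 = 11
  P[1] = 21 + 0 = 21
  P[2] = 29 + 0 = 29
  P[3] = 21 + 0 = 21
  P[4] = 15 + 0 = 15
  P[5] = 21 + 0 = 21
  P[6] = 23 + 0 = 23
  P[7] = 39 + -1 = 38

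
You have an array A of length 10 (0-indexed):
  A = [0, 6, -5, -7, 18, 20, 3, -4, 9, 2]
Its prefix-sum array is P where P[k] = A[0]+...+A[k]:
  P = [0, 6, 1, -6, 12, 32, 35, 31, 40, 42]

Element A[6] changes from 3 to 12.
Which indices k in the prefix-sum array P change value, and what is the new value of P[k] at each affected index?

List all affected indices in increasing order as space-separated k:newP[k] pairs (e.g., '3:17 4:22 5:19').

Answer: 6:44 7:40 8:49 9:51

Derivation:
P[k] = A[0] + ... + A[k]
P[k] includes A[6] iff k >= 6
Affected indices: 6, 7, ..., 9; delta = 9
  P[6]: 35 + 9 = 44
  P[7]: 31 + 9 = 40
  P[8]: 40 + 9 = 49
  P[9]: 42 + 9 = 51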